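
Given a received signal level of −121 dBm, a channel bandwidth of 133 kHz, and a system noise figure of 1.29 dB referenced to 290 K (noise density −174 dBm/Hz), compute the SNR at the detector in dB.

0.5 dB

Noise floor: N = −174 + 10 log₁₀(B) + NF
10 log₁₀(1.33×10⁵) = 51.24 dB
N = −174 + 51.24 + 1.29 = −121.47 dBm
SNR = P_sig − N = −121 − (−121.47) = 0.47 dB → 0.5 dB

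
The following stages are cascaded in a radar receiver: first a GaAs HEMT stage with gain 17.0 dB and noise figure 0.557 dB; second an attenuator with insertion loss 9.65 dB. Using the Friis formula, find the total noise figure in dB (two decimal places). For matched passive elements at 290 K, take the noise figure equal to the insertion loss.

Convert to linear (a loss of L dB is a gain of −L dB): F_i = 10^(NF_i/10), G_i = 10^(G_i,dB/10)
  Stage 1: F_1 = 10^(0.557/10) = 1.137, G_1 = 10^(17.0/10) = 50.12
  Stage 2: F_2 = 10^(9.65/10) = 9.226, G_2 = 10^(−9.65/10) = 0.1084
Friis cascade:
  F = 1.137 + (9.226 − 1)/50.12 = 1.301
NF = 10 log₁₀(1.301) = 1.14 dB

1.14 dB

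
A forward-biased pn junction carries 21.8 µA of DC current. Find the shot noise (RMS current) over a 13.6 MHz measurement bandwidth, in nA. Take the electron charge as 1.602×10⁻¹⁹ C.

9.75 nA

I_n = √(2qI·B)
2qI·B = 2 × 1.602×10⁻¹⁹ × 2.18×10⁻⁵ × 1.36×10⁷ = 9.50×10⁻¹⁷ A²
I_n = √(9.50×10⁻¹⁷) = 9.75×10⁻⁹ A = 9.75 nA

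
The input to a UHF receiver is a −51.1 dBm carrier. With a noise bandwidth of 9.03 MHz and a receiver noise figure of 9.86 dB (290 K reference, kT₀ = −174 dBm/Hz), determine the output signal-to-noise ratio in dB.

43.5 dB

Noise floor: N = −174 + 10 log₁₀(B) + NF
10 log₁₀(9.03×10⁶) = 69.56 dB
N = −174 + 69.56 + 9.86 = −94.58 dBm
SNR = P_sig − N = −51.1 − (−94.58) = 43.48 dB → 43.5 dB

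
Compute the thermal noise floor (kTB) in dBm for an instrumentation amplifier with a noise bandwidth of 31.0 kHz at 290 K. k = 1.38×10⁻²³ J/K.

−129.1 dBm

P_n = kTB = 1.38×10⁻²³ × 290 × 3.10×10⁴ = 1.24×10⁻¹⁶ W
In dBm: 10 log₁₀(1.24×10⁻¹⁶ / 10⁻³) = −129.1 dBm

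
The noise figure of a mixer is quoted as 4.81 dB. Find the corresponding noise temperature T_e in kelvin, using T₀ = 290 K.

F = 10^(4.81/10) = 3.02691
T_e = (F − 1)·T₀ = (3.02691 − 1) × 290 = 588 K

588 K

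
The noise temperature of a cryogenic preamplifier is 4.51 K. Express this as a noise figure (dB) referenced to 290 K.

0.067 dB

F = 1 + T_e/T₀ = 1 + 4.51/290 = 1.01555
NF = 10 log₁₀(1.01555) = 0.067 dB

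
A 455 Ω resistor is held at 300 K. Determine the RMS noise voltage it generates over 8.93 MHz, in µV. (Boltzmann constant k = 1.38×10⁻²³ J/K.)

8.20 µV

V_n = √(4kTRB)
4kTRB = 4 × 1.38×10⁻²³ × 300 × 4.55×10² × 8.93×10⁶ = 6.73×10⁻¹¹ V²
V_n = √(6.73×10⁻¹¹) = 8.20×10⁻⁶ V = 8.20 µV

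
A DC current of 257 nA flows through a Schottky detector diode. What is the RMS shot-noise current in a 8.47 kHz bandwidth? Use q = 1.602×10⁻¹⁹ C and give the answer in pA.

26.4 pA

I_n = √(2qI·B)
2qI·B = 2 × 1.602×10⁻¹⁹ × 2.57×10⁻⁷ × 8.47×10³ = 6.97×10⁻²² A²
I_n = √(6.97×10⁻²²) = 2.64×10⁻¹¹ A = 26.4 pA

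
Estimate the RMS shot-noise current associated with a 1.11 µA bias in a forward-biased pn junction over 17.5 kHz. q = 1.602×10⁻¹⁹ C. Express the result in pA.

78.9 pA

I_n = √(2qI·B)
2qI·B = 2 × 1.602×10⁻¹⁹ × 1.11×10⁻⁶ × 1.75×10⁴ = 6.22×10⁻²¹ A²
I_n = √(6.22×10⁻²¹) = 7.89×10⁻¹¹ A = 78.9 pA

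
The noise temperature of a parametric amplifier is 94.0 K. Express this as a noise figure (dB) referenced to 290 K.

1.22 dB

F = 1 + T_e/T₀ = 1 + 94.0/290 = 1.32414
NF = 10 log₁₀(1.32414) = 1.22 dB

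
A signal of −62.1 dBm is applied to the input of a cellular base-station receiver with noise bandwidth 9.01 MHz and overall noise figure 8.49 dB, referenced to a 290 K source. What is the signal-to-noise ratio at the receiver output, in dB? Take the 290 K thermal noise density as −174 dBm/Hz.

Noise floor: N = −174 + 10 log₁₀(B) + NF
10 log₁₀(9.01×10⁶) = 69.55 dB
N = −174 + 69.55 + 8.49 = −95.96 dBm
SNR = P_sig − N = −62.1 − (−95.96) = 33.86 dB → 33.9 dB

33.9 dB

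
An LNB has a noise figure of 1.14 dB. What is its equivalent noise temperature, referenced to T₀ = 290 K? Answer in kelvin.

F = 10^(1.14/10) = 1.30017
T_e = (F − 1)·T₀ = (1.30017 − 1) × 290 = 87.0 K

87.0 K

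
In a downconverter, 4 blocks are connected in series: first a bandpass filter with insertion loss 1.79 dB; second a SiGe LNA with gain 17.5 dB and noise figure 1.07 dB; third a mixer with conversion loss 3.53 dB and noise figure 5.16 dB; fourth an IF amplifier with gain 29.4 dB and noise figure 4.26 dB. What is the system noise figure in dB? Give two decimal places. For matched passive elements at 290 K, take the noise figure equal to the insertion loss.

Convert to linear (a loss of L dB is a gain of −L dB): F_i = 10^(NF_i/10), G_i = 10^(G_i,dB/10)
  Stage 1: F_1 = 10^(1.79/10) = 1.510, G_1 = 10^(−1.79/10) = 0.6622
  Stage 2: F_2 = 10^(1.07/10) = 1.279, G_2 = 10^(17.5/10) = 56.23
  Stage 3: F_3 = 10^(5.16/10) = 3.281, G_3 = 10^(−3.53/10) = 0.4436
  Stage 4: F_4 = 10^(4.26/10) = 2.667, G_4 = 10^(29.4/10) = 871.0
Friis cascade:
  F = 1.510 + (1.279 − 1)/0.6622 + (3.281 − 1)/37.24 + (2.667 − 1)/16.52 = 2.094
NF = 10 log₁₀(2.094) = 3.21 dB

3.21 dB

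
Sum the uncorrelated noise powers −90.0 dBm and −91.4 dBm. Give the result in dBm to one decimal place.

Convert to linear, add, convert back:
P₁ = 1.00×10⁻¹² W, P₂ = 7.24×10⁻¹³ W
P_tot = 1.72×10⁻¹² W → 10 log₁₀(P_tot / 10⁻³) = −87.6 dBm

−87.6 dBm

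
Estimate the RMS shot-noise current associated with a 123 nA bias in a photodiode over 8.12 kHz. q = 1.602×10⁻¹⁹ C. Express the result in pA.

17.9 pA

I_n = √(2qI·B)
2qI·B = 2 × 1.602×10⁻¹⁹ × 1.23×10⁻⁷ × 8.12×10³ = 3.20×10⁻²² A²
I_n = √(3.20×10⁻²²) = 1.79×10⁻¹¹ A = 17.9 pA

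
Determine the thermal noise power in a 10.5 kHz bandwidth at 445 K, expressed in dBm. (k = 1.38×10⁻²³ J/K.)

−131.9 dBm

P_n = kTB = 1.38×10⁻²³ × 445 × 1.05×10⁴ = 6.45×10⁻¹⁷ W
In dBm: 10 log₁₀(6.45×10⁻¹⁷ / 10⁻³) = −131.9 dBm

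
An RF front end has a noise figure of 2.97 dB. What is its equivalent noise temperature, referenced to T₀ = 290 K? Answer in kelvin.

F = 10^(2.97/10) = 1.98153
T_e = (F − 1)·T₀ = (1.98153 − 1) × 290 = 285 K

285 K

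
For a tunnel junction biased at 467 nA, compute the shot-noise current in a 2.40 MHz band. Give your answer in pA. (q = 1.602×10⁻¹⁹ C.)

I_n = √(2qI·B)
2qI·B = 2 × 1.602×10⁻¹⁹ × 4.67×10⁻⁷ × 2.40×10⁶ = 3.59×10⁻¹⁹ A²
I_n = √(3.59×10⁻¹⁹) = 5.99×10⁻¹⁰ A = 599 pA

599 pA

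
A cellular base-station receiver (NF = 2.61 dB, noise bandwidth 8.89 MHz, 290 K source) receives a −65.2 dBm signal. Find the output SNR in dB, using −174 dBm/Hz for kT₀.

36.7 dB

Noise floor: N = −174 + 10 log₁₀(B) + NF
10 log₁₀(8.89×10⁶) = 69.49 dB
N = −174 + 69.49 + 2.61 = −101.90 dBm
SNR = P_sig − N = −65.2 − (−101.90) = 36.70 dB → 36.7 dB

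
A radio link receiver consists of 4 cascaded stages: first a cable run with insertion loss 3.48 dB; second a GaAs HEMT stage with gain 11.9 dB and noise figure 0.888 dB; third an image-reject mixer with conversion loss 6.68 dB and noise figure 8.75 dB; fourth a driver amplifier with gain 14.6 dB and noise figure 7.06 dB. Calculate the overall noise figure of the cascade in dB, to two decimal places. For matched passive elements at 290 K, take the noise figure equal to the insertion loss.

8.06 dB

Convert to linear (a loss of L dB is a gain of −L dB): F_i = 10^(NF_i/10), G_i = 10^(G_i,dB/10)
  Stage 1: F_1 = 10^(3.48/10) = 2.228, G_1 = 10^(−3.48/10) = 0.4487
  Stage 2: F_2 = 10^(0.888/10) = 1.227, G_2 = 10^(11.9/10) = 15.49
  Stage 3: F_3 = 10^(8.75/10) = 7.499, G_3 = 10^(−6.68/10) = 0.2148
  Stage 4: F_4 = 10^(7.06/10) = 5.082, G_4 = 10^(14.6/10) = 28.84
Friis cascade:
  F = 2.228 + (1.227 − 1)/0.4487 + (7.499 − 1)/6.950 + (5.082 − 1)/1.493 = 6.403
NF = 10 log₁₀(6.403) = 8.06 dB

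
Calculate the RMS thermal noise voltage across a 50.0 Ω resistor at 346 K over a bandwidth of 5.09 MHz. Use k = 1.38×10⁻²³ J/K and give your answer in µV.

2.20 µV

V_n = √(4kTRB)
4kTRB = 4 × 1.38×10⁻²³ × 346 × 5.00×10¹ × 5.09×10⁶ = 4.86×10⁻¹² V²
V_n = √(4.86×10⁻¹²) = 2.20×10⁻⁶ V = 2.20 µV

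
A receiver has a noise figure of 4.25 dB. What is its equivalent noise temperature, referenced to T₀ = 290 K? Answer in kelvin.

F = 10^(4.25/10) = 2.66073
T_e = (F − 1)·T₀ = (2.66073 − 1) × 290 = 482 K

482 K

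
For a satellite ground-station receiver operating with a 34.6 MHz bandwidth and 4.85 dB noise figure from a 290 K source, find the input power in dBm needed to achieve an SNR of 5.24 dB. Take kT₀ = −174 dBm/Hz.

−88.5 dBm

Sensitivity = −174 + 10 log₁₀(B) + NF + SNR_min
= −174 + 75.39 + 4.85 + 5.24
= −88.52 dBm → −88.5 dBm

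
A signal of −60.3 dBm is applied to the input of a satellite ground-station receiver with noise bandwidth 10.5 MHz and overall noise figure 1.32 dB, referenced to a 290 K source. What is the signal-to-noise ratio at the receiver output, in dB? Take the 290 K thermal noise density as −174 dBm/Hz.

Noise floor: N = −174 + 10 log₁₀(B) + NF
10 log₁₀(1.05×10⁷) = 70.21 dB
N = −174 + 70.21 + 1.32 = −102.47 dBm
SNR = P_sig − N = −60.3 − (−102.47) = 42.17 dB → 42.2 dB

42.2 dB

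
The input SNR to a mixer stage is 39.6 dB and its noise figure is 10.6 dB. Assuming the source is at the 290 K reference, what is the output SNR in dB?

By definition F = SNR_in/SNR_out, so in dB: SNR_out = SNR_in − NF
SNR_out = 39.6 − 10.6 = 29.0 dB

29.0 dB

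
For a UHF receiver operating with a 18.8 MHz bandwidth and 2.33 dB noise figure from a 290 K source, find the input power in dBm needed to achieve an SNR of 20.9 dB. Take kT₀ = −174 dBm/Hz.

−78.0 dBm

Sensitivity = −174 + 10 log₁₀(B) + NF + SNR_min
= −174 + 72.74 + 2.33 + 20.9
= −78.03 dBm → −78.0 dBm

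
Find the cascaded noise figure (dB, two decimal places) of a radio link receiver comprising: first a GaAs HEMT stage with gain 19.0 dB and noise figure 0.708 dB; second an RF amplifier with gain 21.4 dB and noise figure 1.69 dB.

0.73 dB

Convert to linear (a loss of L dB is a gain of −L dB): F_i = 10^(NF_i/10), G_i = 10^(G_i,dB/10)
  Stage 1: F_1 = 10^(0.708/10) = 1.177, G_1 = 10^(19.0/10) = 79.43
  Stage 2: F_2 = 10^(1.69/10) = 1.476, G_2 = 10^(21.4/10) = 138.0
Friis cascade:
  F = 1.177 + (1.476 − 1)/79.43 = 1.183
NF = 10 log₁₀(1.183) = 0.73 dB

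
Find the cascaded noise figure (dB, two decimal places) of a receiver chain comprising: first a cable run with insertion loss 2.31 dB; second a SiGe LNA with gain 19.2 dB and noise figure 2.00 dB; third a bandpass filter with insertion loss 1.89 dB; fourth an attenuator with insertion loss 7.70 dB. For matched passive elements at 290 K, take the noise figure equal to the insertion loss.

Convert to linear (a loss of L dB is a gain of −L dB): F_i = 10^(NF_i/10), G_i = 10^(G_i,dB/10)
  Stage 1: F_1 = 10^(2.31/10) = 1.702, G_1 = 10^(−2.31/10) = 0.5875
  Stage 2: F_2 = 10^(2.00/10) = 1.585, G_2 = 10^(19.2/10) = 83.18
  Stage 3: F_3 = 10^(1.89/10) = 1.545, G_3 = 10^(−1.89/10) = 0.6471
  Stage 4: F_4 = 10^(7.70/10) = 5.888, G_4 = 10^(−7.70/10) = 0.1698
Friis cascade:
  F = 1.702 + (1.585 − 1)/0.5875 + (1.545 − 1)/48.87 + (5.888 − 1)/31.62 = 2.863
NF = 10 log₁₀(2.863) = 4.57 dB

4.57 dB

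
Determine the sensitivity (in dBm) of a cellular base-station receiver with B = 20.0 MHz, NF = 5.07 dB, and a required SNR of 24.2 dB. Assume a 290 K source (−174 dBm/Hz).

Sensitivity = −174 + 10 log₁₀(B) + NF + SNR_min
= −174 + 73.01 + 5.07 + 24.2
= −71.72 dBm → −71.7 dBm

−71.7 dBm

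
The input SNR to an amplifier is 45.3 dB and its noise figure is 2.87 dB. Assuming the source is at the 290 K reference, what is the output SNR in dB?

By definition F = SNR_in/SNR_out, so in dB: SNR_out = SNR_in − NF
SNR_out = 45.3 − 2.87 = 42.43 dB

42.43 dB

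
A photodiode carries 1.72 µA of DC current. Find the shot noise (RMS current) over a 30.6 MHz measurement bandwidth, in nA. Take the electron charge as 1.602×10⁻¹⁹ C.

4.11 nA

I_n = √(2qI·B)
2qI·B = 2 × 1.602×10⁻¹⁹ × 1.72×10⁻⁶ × 3.06×10⁷ = 1.69×10⁻¹⁷ A²
I_n = √(1.69×10⁻¹⁷) = 4.11×10⁻⁹ A = 4.11 nA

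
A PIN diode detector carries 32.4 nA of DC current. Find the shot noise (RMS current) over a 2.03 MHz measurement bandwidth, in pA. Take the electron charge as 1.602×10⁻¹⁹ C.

I_n = √(2qI·B)
2qI·B = 2 × 1.602×10⁻¹⁹ × 3.24×10⁻⁸ × 2.03×10⁶ = 2.11×10⁻²⁰ A²
I_n = √(2.11×10⁻²⁰) = 1.45×10⁻¹⁰ A = 145 pA

145 pA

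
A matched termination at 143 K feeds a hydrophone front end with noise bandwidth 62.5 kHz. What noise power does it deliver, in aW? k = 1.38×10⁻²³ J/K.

P_n = kTB = 1.38×10⁻²³ × 143 × 6.25×10⁴ = 1.23×10⁻¹⁶ W = 123 aW

123 aW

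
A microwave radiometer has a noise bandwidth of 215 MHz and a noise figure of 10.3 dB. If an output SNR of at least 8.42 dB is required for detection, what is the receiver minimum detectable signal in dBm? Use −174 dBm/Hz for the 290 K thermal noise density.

−72.0 dBm

Sensitivity = −174 + 10 log₁₀(B) + NF + SNR_min
= −174 + 83.32 + 10.3 + 8.42
= −71.96 dBm → −72.0 dBm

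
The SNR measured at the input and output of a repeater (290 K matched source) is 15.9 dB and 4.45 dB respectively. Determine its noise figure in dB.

11.45 dB

NF (dB) = SNR_in(dB) − SNR_out(dB) when the source is at T₀
NF = 15.9 − 4.45 = 11.45 dB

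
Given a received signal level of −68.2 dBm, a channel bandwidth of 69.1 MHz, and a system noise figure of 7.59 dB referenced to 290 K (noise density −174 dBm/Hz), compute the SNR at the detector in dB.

19.8 dB

Noise floor: N = −174 + 10 log₁₀(B) + NF
10 log₁₀(6.91×10⁷) = 78.39 dB
N = −174 + 78.39 + 7.59 = −88.02 dBm
SNR = P_sig − N = −68.2 − (−88.02) = 19.82 dB → 19.8 dB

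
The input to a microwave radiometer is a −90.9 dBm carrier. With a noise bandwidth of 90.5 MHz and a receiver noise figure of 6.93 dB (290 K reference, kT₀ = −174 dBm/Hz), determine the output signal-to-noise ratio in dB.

Noise floor: N = −174 + 10 log₁₀(B) + NF
10 log₁₀(9.05×10⁷) = 79.57 dB
N = −174 + 79.57 + 6.93 = −87.50 dBm
SNR = P_sig − N = −90.9 − (−87.50) = −3.40 dB → −3.4 dB

−3.4 dB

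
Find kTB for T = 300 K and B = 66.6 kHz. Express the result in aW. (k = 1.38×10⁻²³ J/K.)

276 aW

P_n = kTB = 1.38×10⁻²³ × 300 × 6.66×10⁴ = 2.76×10⁻¹⁶ W = 276 aW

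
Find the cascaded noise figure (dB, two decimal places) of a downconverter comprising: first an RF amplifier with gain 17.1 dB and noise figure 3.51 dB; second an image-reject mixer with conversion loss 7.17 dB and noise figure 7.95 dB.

Convert to linear (a loss of L dB is a gain of −L dB): F_i = 10^(NF_i/10), G_i = 10^(G_i,dB/10)
  Stage 1: F_1 = 10^(3.51/10) = 2.244, G_1 = 10^(17.1/10) = 51.29
  Stage 2: F_2 = 10^(7.95/10) = 6.237, G_2 = 10^(−7.17/10) = 0.1919
Friis cascade:
  F = 2.244 + (6.237 − 1)/51.29 = 2.346
NF = 10 log₁₀(2.346) = 3.70 dB

3.70 dB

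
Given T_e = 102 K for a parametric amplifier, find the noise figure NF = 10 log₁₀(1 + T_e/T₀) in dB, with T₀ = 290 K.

F = 1 + T_e/T₀ = 1 + 102/290 = 1.35172
NF = 10 log₁₀(1.35172) = 1.31 dB

1.31 dB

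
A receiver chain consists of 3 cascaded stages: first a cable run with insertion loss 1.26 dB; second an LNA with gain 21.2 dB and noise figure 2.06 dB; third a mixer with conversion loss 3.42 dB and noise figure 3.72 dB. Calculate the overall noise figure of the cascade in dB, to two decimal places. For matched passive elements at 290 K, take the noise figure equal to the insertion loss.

3.35 dB

Convert to linear (a loss of L dB is a gain of −L dB): F_i = 10^(NF_i/10), G_i = 10^(G_i,dB/10)
  Stage 1: F_1 = 10^(1.26/10) = 1.337, G_1 = 10^(−1.26/10) = 0.7482
  Stage 2: F_2 = 10^(2.06/10) = 1.607, G_2 = 10^(21.2/10) = 131.8
  Stage 3: F_3 = 10^(3.72/10) = 2.355, G_3 = 10^(−3.42/10) = 0.4550
Friis cascade:
  F = 1.337 + (1.607 − 1)/0.7482 + (2.355 − 1)/98.63 = 2.162
NF = 10 log₁₀(2.162) = 3.35 dB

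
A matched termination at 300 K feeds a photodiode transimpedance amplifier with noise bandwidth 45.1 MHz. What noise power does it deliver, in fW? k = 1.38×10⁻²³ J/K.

187 fW

P_n = kTB = 1.38×10⁻²³ × 300 × 4.51×10⁷ = 1.87×10⁻¹³ W = 187 fW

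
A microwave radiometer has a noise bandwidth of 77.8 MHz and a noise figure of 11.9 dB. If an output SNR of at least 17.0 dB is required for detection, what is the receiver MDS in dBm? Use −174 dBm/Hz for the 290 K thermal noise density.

−66.2 dBm

Sensitivity = −174 + 10 log₁₀(B) + NF + SNR_min
= −174 + 78.91 + 11.9 + 17.0
= −66.19 dBm → −66.2 dBm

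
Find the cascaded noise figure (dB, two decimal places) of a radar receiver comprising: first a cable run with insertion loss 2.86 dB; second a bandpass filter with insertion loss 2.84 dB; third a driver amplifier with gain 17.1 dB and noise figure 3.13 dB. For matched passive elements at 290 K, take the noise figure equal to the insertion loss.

Convert to linear (a loss of L dB is a gain of −L dB): F_i = 10^(NF_i/10), G_i = 10^(G_i,dB/10)
  Stage 1: F_1 = 10^(2.86/10) = 1.932, G_1 = 10^(−2.86/10) = 0.5176
  Stage 2: F_2 = 10^(2.84/10) = 1.923, G_2 = 10^(−2.84/10) = 0.5200
  Stage 3: F_3 = 10^(3.13/10) = 2.056, G_3 = 10^(17.1/10) = 51.29
Friis cascade:
  F = 1.932 + (1.923 − 1)/0.5176 + (2.056 − 1)/0.2692 = 7.638
NF = 10 log₁₀(7.638) = 8.83 dB

8.83 dB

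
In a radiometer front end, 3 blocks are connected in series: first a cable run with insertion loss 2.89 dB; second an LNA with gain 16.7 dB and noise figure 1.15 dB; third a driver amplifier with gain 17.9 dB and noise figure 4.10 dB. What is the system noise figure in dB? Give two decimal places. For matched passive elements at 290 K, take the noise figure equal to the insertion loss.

4.15 dB

Convert to linear (a loss of L dB is a gain of −L dB): F_i = 10^(NF_i/10), G_i = 10^(G_i,dB/10)
  Stage 1: F_1 = 10^(2.89/10) = 1.945, G_1 = 10^(−2.89/10) = 0.5140
  Stage 2: F_2 = 10^(1.15/10) = 1.303, G_2 = 10^(16.7/10) = 46.77
  Stage 3: F_3 = 10^(4.10/10) = 2.570, G_3 = 10^(17.9/10) = 61.66
Friis cascade:
  F = 1.945 + (1.303 − 1)/0.5140 + (2.570 − 1)/24.04 = 2.600
NF = 10 log₁₀(2.600) = 4.15 dB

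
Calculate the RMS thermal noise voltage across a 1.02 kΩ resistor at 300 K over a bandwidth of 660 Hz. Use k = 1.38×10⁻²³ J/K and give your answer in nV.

106 nV

V_n = √(4kTRB)
4kTRB = 4 × 1.38×10⁻²³ × 300 × 1.02×10³ × 6.60×10² = 1.11×10⁻¹⁴ V²
V_n = √(1.11×10⁻¹⁴) = 1.06×10⁻⁷ V = 106 nV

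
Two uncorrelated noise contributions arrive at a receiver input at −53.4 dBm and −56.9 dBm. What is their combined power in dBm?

−51.8 dBm

Convert to linear, add, convert back:
P₁ = 4.57×10⁻⁹ W, P₂ = 2.04×10⁻⁹ W
P_tot = 6.61×10⁻⁹ W → 10 log₁₀(P_tot / 10⁻³) = −51.8 dBm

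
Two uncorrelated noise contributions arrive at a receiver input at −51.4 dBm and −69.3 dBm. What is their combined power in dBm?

−51.3 dBm

Convert to linear, add, convert back:
P₁ = 7.24×10⁻⁹ W, P₂ = 1.17×10⁻¹⁰ W
P_tot = 7.36×10⁻⁹ W → 10 log₁₀(P_tot / 10⁻³) = −51.3 dBm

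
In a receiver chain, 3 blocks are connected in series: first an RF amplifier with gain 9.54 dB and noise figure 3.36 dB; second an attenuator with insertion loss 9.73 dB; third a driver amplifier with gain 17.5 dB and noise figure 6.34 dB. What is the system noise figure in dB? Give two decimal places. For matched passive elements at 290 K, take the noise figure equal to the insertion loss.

Convert to linear (a loss of L dB is a gain of −L dB): F_i = 10^(NF_i/10), G_i = 10^(G_i,dB/10)
  Stage 1: F_1 = 10^(3.36/10) = 2.168, G_1 = 10^(9.54/10) = 8.995
  Stage 2: F_2 = 10^(9.73/10) = 9.397, G_2 = 10^(−9.73/10) = 0.1064
  Stage 3: F_3 = 10^(6.34/10) = 4.305, G_3 = 10^(17.5/10) = 56.23
Friis cascade:
  F = 2.168 + (9.397 − 1)/8.995 + (4.305 − 1)/0.9572 = 6.554
NF = 10 log₁₀(6.554) = 8.17 dB

8.17 dB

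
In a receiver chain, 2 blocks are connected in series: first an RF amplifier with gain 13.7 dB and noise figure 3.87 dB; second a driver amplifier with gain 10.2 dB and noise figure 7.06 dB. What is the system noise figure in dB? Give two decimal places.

Convert to linear (a loss of L dB is a gain of −L dB): F_i = 10^(NF_i/10), G_i = 10^(G_i,dB/10)
  Stage 1: F_1 = 10^(3.87/10) = 2.438, G_1 = 10^(13.7/10) = 23.44
  Stage 2: F_2 = 10^(7.06/10) = 5.082, G_2 = 10^(10.2/10) = 10.47
Friis cascade:
  F = 2.438 + (5.082 − 1)/23.44 = 2.612
NF = 10 log₁₀(2.612) = 4.17 dB

4.17 dB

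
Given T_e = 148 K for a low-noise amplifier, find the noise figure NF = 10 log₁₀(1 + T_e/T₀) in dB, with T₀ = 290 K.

1.79 dB

F = 1 + T_e/T₀ = 1 + 148/290 = 1.51034
NF = 10 log₁₀(1.51034) = 1.79 dB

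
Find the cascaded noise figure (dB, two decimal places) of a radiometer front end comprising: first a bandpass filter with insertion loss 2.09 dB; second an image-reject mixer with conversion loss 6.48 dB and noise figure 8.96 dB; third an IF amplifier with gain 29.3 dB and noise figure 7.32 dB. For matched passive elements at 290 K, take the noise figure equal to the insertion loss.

16.47 dB

Convert to linear (a loss of L dB is a gain of −L dB): F_i = 10^(NF_i/10), G_i = 10^(G_i,dB/10)
  Stage 1: F_1 = 10^(2.09/10) = 1.618, G_1 = 10^(−2.09/10) = 0.6180
  Stage 2: F_2 = 10^(8.96/10) = 7.870, G_2 = 10^(−6.48/10) = 0.2249
  Stage 3: F_3 = 10^(7.32/10) = 5.395, G_3 = 10^(29.3/10) = 851.1
Friis cascade:
  F = 1.618 + (7.870 − 1)/0.6180 + (5.395 − 1)/0.1390 = 44.36
NF = 10 log₁₀(44.36) = 16.47 dB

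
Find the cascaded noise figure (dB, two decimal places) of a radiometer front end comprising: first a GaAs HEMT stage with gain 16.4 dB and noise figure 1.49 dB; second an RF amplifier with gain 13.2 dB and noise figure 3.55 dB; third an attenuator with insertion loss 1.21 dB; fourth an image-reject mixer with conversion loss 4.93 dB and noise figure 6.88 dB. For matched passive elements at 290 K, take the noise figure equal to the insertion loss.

1.60 dB

Convert to linear (a loss of L dB is a gain of −L dB): F_i = 10^(NF_i/10), G_i = 10^(G_i,dB/10)
  Stage 1: F_1 = 10^(1.49/10) = 1.409, G_1 = 10^(16.4/10) = 43.65
  Stage 2: F_2 = 10^(3.55/10) = 2.265, G_2 = 10^(13.2/10) = 20.89
  Stage 3: F_3 = 10^(1.21/10) = 1.321, G_3 = 10^(−1.21/10) = 0.7568
  Stage 4: F_4 = 10^(6.88/10) = 4.875, G_4 = 10^(−4.93/10) = 0.3214
Friis cascade:
  F = 1.409 + (2.265 − 1)/43.65 + (1.321 − 1)/912.0 + (4.875 − 1)/690.2 = 1.444
NF = 10 log₁₀(1.444) = 1.60 dB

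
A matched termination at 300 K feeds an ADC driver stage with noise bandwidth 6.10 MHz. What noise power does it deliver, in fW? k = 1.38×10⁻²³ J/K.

25.3 fW

P_n = kTB = 1.38×10⁻²³ × 300 × 6.10×10⁶ = 2.53×10⁻¹⁴ W = 25.3 fW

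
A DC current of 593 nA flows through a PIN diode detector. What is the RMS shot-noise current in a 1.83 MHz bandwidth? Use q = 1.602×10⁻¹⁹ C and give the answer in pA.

590 pA

I_n = √(2qI·B)
2qI·B = 2 × 1.602×10⁻¹⁹ × 5.93×10⁻⁷ × 1.83×10⁶ = 3.48×10⁻¹⁹ A²
I_n = √(3.48×10⁻¹⁹) = 5.90×10⁻¹⁰ A = 590 pA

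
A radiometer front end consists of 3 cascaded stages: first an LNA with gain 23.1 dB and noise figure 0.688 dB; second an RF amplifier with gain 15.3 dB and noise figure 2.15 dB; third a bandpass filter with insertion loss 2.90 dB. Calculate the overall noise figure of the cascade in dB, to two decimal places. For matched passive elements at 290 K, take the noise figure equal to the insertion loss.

Convert to linear (a loss of L dB is a gain of −L dB): F_i = 10^(NF_i/10), G_i = 10^(G_i,dB/10)
  Stage 1: F_1 = 10^(0.688/10) = 1.172, G_1 = 10^(23.1/10) = 204.2
  Stage 2: F_2 = 10^(2.15/10) = 1.641, G_2 = 10^(15.3/10) = 33.88
  Stage 3: F_3 = 10^(2.90/10) = 1.950, G_3 = 10^(−2.90/10) = 0.5129
Friis cascade:
  F = 1.172 + (1.641 − 1)/204.2 + (1.950 − 1)/6918 = 1.175
NF = 10 log₁₀(1.175) = 0.70 dB

0.70 dB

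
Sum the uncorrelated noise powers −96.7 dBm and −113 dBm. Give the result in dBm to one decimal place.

Convert to linear, add, convert back:
P₁ = 2.14×10⁻¹³ W, P₂ = 5.01×10⁻¹⁵ W
P_tot = 2.19×10⁻¹³ W → 10 log₁₀(P_tot / 10⁻³) = −96.6 dBm

−96.6 dBm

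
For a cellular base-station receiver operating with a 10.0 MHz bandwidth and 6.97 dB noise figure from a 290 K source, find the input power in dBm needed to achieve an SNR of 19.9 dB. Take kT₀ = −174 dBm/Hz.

−77.1 dBm

Sensitivity = −174 + 10 log₁₀(B) + NF + SNR_min
= −174 + 70 + 6.97 + 19.9
= −77.13 dBm → −77.1 dBm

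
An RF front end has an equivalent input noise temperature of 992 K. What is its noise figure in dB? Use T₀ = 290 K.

F = 1 + T_e/T₀ = 1 + 992/290 = 4.42069
NF = 10 log₁₀(4.42069) = 6.45 dB

6.45 dB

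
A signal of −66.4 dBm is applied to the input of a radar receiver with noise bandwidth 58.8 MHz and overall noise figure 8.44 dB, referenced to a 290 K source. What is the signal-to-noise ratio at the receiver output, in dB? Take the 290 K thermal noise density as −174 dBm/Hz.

Noise floor: N = −174 + 10 log₁₀(B) + NF
10 log₁₀(5.88×10⁷) = 77.69 dB
N = −174 + 77.69 + 8.44 = −87.87 dBm
SNR = P_sig − N = −66.4 − (−87.87) = 21.47 dB → 21.5 dB

21.5 dB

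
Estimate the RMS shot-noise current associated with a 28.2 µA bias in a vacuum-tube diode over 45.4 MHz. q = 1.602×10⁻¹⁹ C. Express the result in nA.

I_n = √(2qI·B)
2qI·B = 2 × 1.602×10⁻¹⁹ × 2.82×10⁻⁵ × 4.54×10⁷ = 4.10×10⁻¹⁶ A²
I_n = √(4.10×10⁻¹⁶) = 2.03×10⁻⁸ A = 20.3 nA

20.3 nA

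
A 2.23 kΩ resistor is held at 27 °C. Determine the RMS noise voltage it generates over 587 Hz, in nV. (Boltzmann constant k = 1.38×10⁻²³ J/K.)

147 nV

T = 27 °C + 273.15 = 300.15 K
V_n = √(4kTRB)
4kTRB = 4 × 1.38×10⁻²³ × 300.15 × 2.23×10³ × 5.87×10² = 2.17×10⁻¹⁴ V²
V_n = √(2.17×10⁻¹⁴) = 1.47×10⁻⁷ V = 147 nV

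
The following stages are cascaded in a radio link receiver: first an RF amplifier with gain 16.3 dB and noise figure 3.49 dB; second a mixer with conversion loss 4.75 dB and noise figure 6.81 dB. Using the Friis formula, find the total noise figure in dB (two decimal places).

Convert to linear (a loss of L dB is a gain of −L dB): F_i = 10^(NF_i/10), G_i = 10^(G_i,dB/10)
  Stage 1: F_1 = 10^(3.49/10) = 2.234, G_1 = 10^(16.3/10) = 42.66
  Stage 2: F_2 = 10^(6.81/10) = 4.797, G_2 = 10^(−4.75/10) = 0.3350
Friis cascade:
  F = 2.234 + (4.797 − 1)/42.66 = 2.323
NF = 10 log₁₀(2.323) = 3.66 dB

3.66 dB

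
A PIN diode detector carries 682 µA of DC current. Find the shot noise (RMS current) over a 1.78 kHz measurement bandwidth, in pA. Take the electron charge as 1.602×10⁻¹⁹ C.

624 pA

I_n = √(2qI·B)
2qI·B = 2 × 1.602×10⁻¹⁹ × 6.82×10⁻⁴ × 1.78×10³ = 3.89×10⁻¹⁹ A²
I_n = √(3.89×10⁻¹⁹) = 6.24×10⁻¹⁰ A = 624 pA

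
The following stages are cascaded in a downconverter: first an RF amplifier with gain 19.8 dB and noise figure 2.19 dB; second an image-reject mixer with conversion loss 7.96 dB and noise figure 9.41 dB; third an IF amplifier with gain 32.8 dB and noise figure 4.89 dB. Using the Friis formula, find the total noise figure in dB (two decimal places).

2.73 dB

Convert to linear (a loss of L dB is a gain of −L dB): F_i = 10^(NF_i/10), G_i = 10^(G_i,dB/10)
  Stage 1: F_1 = 10^(2.19/10) = 1.656, G_1 = 10^(19.8/10) = 95.50
  Stage 2: F_2 = 10^(9.41/10) = 8.730, G_2 = 10^(−7.96/10) = 0.1600
  Stage 3: F_3 = 10^(4.89/10) = 3.083, G_3 = 10^(32.8/10) = 1905
Friis cascade:
  F = 1.656 + (8.730 − 1)/95.50 + (3.083 − 1)/15.28 = 1.873
NF = 10 log₁₀(1.873) = 2.73 dB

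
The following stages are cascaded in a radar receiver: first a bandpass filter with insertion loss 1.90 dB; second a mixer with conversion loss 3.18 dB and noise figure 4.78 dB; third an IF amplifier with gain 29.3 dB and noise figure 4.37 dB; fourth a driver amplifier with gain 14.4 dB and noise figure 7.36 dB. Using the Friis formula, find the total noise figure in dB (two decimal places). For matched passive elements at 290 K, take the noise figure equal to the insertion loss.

10.11 dB

Convert to linear (a loss of L dB is a gain of −L dB): F_i = 10^(NF_i/10), G_i = 10^(G_i,dB/10)
  Stage 1: F_1 = 10^(1.90/10) = 1.549, G_1 = 10^(−1.90/10) = 0.6457
  Stage 2: F_2 = 10^(4.78/10) = 3.006, G_2 = 10^(−3.18/10) = 0.4808
  Stage 3: F_3 = 10^(4.37/10) = 2.735, G_3 = 10^(29.3/10) = 851.1
  Stage 4: F_4 = 10^(7.36/10) = 5.445, G_4 = 10^(14.4/10) = 27.54
Friis cascade:
  F = 1.549 + (3.006 − 1)/0.6457 + (2.735 − 1)/0.3105 + (5.445 − 1)/264.2 = 10.26
NF = 10 log₁₀(10.26) = 10.11 dB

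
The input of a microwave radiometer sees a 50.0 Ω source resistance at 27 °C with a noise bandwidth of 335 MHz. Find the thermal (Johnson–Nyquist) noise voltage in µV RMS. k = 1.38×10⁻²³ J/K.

T = 27 °C + 273.15 = 300.15 K
V_n = √(4kTRB)
4kTRB = 4 × 1.38×10⁻²³ × 300.15 × 5.00×10¹ × 3.35×10⁸ = 2.78×10⁻¹⁰ V²
V_n = √(2.78×10⁻¹⁰) = 1.67×10⁻⁵ V = 16.7 µV

16.7 µV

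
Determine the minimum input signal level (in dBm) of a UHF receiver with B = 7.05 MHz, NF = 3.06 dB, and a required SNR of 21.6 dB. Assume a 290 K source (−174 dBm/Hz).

Sensitivity = −174 + 10 log₁₀(B) + NF + SNR_min
= −174 + 68.48 + 3.06 + 21.6
= −80.86 dBm → −80.9 dBm

−80.9 dBm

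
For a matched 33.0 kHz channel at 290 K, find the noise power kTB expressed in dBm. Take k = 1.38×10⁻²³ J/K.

−128.8 dBm

P_n = kTB = 1.38×10⁻²³ × 290 × 3.30×10⁴ = 1.32×10⁻¹⁶ W
In dBm: 10 log₁₀(1.32×10⁻¹⁶ / 10⁻³) = −128.8 dBm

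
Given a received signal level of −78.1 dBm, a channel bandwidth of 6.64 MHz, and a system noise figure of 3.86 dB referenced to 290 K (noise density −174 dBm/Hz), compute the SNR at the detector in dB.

23.8 dB

Noise floor: N = −174 + 10 log₁₀(B) + NF
10 log₁₀(6.64×10⁶) = 68.22 dB
N = −174 + 68.22 + 3.86 = −101.92 dBm
SNR = P_sig − N = −78.1 − (−101.92) = 23.82 dB → 23.8 dB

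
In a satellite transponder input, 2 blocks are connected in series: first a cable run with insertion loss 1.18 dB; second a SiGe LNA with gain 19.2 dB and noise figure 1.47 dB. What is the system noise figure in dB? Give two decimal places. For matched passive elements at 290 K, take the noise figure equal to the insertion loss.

2.65 dB

Convert to linear (a loss of L dB is a gain of −L dB): F_i = 10^(NF_i/10), G_i = 10^(G_i,dB/10)
  Stage 1: F_1 = 10^(1.18/10) = 1.312, G_1 = 10^(−1.18/10) = 0.7621
  Stage 2: F_2 = 10^(1.47/10) = 1.403, G_2 = 10^(19.2/10) = 83.18
Friis cascade:
  F = 1.312 + (1.403 − 1)/0.7621 = 1.841
NF = 10 log₁₀(1.841) = 2.65 dB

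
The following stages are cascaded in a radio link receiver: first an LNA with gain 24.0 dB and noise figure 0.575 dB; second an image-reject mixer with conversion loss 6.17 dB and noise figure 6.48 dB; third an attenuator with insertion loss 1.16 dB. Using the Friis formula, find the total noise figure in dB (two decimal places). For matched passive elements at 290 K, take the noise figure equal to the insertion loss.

Convert to linear (a loss of L dB is a gain of −L dB): F_i = 10^(NF_i/10), G_i = 10^(G_i,dB/10)
  Stage 1: F_1 = 10^(0.575/10) = 1.142, G_1 = 10^(24.0/10) = 251.2
  Stage 2: F_2 = 10^(6.48/10) = 4.446, G_2 = 10^(−6.17/10) = 0.2415
  Stage 3: F_3 = 10^(1.16/10) = 1.306, G_3 = 10^(−1.16/10) = 0.7656
Friis cascade:
  F = 1.142 + (4.446 − 1)/251.2 + (1.306 − 1)/60.67 = 1.160
NF = 10 log₁₀(1.160) = 0.65 dB

0.65 dB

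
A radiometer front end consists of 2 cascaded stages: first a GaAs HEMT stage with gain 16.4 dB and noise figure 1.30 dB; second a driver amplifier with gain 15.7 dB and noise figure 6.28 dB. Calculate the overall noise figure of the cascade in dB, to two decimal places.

Convert to linear (a loss of L dB is a gain of −L dB): F_i = 10^(NF_i/10), G_i = 10^(G_i,dB/10)
  Stage 1: F_1 = 10^(1.30/10) = 1.349, G_1 = 10^(16.4/10) = 43.65
  Stage 2: F_2 = 10^(6.28/10) = 4.246, G_2 = 10^(15.7/10) = 37.15
Friis cascade:
  F = 1.349 + (4.246 − 1)/43.65 = 1.423
NF = 10 log₁₀(1.423) = 1.53 dB

1.53 dB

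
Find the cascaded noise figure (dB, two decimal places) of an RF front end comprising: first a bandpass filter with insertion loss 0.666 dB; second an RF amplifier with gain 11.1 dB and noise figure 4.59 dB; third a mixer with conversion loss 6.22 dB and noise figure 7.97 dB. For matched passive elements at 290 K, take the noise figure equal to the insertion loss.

5.83 dB

Convert to linear (a loss of L dB is a gain of −L dB): F_i = 10^(NF_i/10), G_i = 10^(G_i,dB/10)
  Stage 1: F_1 = 10^(0.666/10) = 1.166, G_1 = 10^(−0.666/10) = 0.8578
  Stage 2: F_2 = 10^(4.59/10) = 2.877, G_2 = 10^(11.1/10) = 12.88
  Stage 3: F_3 = 10^(7.97/10) = 6.266, G_3 = 10^(−6.22/10) = 0.2388
Friis cascade:
  F = 1.166 + (2.877 − 1)/0.8578 + (6.266 − 1)/11.05 = 3.831
NF = 10 log₁₀(3.831) = 5.83 dB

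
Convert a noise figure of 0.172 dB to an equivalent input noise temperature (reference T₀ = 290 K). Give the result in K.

F = 10^(0.172/10) = 1.0404
T_e = (F − 1)·T₀ = (1.0404 − 1) × 290 = 11.7 K

11.7 K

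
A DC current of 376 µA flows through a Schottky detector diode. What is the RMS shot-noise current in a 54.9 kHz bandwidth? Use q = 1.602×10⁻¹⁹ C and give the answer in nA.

2.57 nA

I_n = √(2qI·B)
2qI·B = 2 × 1.602×10⁻¹⁹ × 3.76×10⁻⁴ × 5.49×10⁴ = 6.61×10⁻¹⁸ A²
I_n = √(6.61×10⁻¹⁸) = 2.57×10⁻⁹ A = 2.57 nA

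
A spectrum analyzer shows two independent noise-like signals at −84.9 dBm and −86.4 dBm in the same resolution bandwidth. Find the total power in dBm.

−82.6 dBm

Convert to linear, add, convert back:
P₁ = 3.24×10⁻¹² W, P₂ = 2.29×10⁻¹² W
P_tot = 5.53×10⁻¹² W → 10 log₁₀(P_tot / 10⁻³) = −82.6 dBm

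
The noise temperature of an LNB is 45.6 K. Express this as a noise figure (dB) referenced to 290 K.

F = 1 + T_e/T₀ = 1 + 45.6/290 = 1.15724
NF = 10 log₁₀(1.15724) = 0.634 dB

0.634 dB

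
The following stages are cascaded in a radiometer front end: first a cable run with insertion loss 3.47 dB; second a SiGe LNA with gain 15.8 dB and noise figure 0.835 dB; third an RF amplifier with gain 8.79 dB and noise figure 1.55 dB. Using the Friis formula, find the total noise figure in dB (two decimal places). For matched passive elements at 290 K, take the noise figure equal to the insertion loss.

Convert to linear (a loss of L dB is a gain of −L dB): F_i = 10^(NF_i/10), G_i = 10^(G_i,dB/10)
  Stage 1: F_1 = 10^(3.47/10) = 2.223, G_1 = 10^(−3.47/10) = 0.4498
  Stage 2: F_2 = 10^(0.835/10) = 1.212, G_2 = 10^(15.8/10) = 38.02
  Stage 3: F_3 = 10^(1.55/10) = 1.429, G_3 = 10^(8.79/10) = 7.568
Friis cascade:
  F = 2.223 + (1.212 − 1)/0.4498 + (1.429 − 1)/17.10 = 2.720
NF = 10 log₁₀(2.720) = 4.35 dB

4.35 dB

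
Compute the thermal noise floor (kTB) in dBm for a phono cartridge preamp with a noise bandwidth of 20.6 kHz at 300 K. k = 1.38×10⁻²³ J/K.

−130.7 dBm

P_n = kTB = 1.38×10⁻²³ × 300 × 2.06×10⁴ = 8.53×10⁻¹⁷ W
In dBm: 10 log₁₀(8.53×10⁻¹⁷ / 10⁻³) = −130.7 dBm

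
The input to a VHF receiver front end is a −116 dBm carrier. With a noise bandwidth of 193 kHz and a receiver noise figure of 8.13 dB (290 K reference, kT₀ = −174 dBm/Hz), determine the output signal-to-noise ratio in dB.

−3.0 dB

Noise floor: N = −174 + 10 log₁₀(B) + NF
10 log₁₀(1.93×10⁵) = 52.86 dB
N = −174 + 52.86 + 8.13 = −113.01 dBm
SNR = P_sig − N = −116 − (−113.01) = −2.99 dB → −3.0 dB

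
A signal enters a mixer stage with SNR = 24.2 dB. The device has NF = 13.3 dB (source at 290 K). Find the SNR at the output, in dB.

10.9 dB

By definition F = SNR_in/SNR_out, so in dB: SNR_out = SNR_in − NF
SNR_out = 24.2 − 13.3 = 10.9 dB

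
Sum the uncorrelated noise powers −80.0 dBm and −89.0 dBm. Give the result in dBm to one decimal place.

−79.5 dBm

Convert to linear, add, convert back:
P₁ = 1.00×10⁻¹¹ W, P₂ = 1.26×10⁻¹² W
P_tot = 1.13×10⁻¹¹ W → 10 log₁₀(P_tot / 10⁻³) = −79.5 dBm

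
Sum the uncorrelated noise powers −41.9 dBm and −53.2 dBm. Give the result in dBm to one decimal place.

Convert to linear, add, convert back:
P₁ = 6.46×10⁻⁸ W, P₂ = 4.79×10⁻⁹ W
P_tot = 6.94×10⁻⁸ W → 10 log₁₀(P_tot / 10⁻³) = −41.6 dBm

−41.6 dBm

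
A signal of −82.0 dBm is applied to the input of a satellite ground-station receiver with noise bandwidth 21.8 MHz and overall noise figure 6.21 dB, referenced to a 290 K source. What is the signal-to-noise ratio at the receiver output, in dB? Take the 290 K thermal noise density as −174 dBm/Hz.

Noise floor: N = −174 + 10 log₁₀(B) + NF
10 log₁₀(2.18×10⁷) = 73.38 dB
N = −174 + 73.38 + 6.21 = −94.41 dBm
SNR = P_sig − N = −82.0 − (−94.41) = 12.41 dB → 12.4 dB

12.4 dB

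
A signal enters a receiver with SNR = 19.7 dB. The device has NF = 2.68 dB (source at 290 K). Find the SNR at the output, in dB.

By definition F = SNR_in/SNR_out, so in dB: SNR_out = SNR_in − NF
SNR_out = 19.7 − 2.68 = 17.02 dB

17.02 dB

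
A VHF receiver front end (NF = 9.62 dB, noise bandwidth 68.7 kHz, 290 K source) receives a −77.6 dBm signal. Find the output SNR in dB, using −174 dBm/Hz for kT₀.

38.4 dB

Noise floor: N = −174 + 10 log₁₀(B) + NF
10 log₁₀(6.87×10⁴) = 48.37 dB
N = −174 + 48.37 + 9.62 = −116.01 dBm
SNR = P_sig − N = −77.6 − (−116.01) = 38.41 dB → 38.4 dB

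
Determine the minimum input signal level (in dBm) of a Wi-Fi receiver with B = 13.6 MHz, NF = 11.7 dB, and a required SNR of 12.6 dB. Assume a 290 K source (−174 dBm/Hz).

−78.4 dBm

Sensitivity = −174 + 10 log₁₀(B) + NF + SNR_min
= −174 + 71.34 + 11.7 + 12.6
= −78.36 dBm → −78.4 dBm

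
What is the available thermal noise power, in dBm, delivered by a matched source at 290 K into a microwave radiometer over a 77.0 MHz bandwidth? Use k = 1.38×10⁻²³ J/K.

P_n = kTB = 1.38×10⁻²³ × 290 × 7.70×10⁷ = 3.08×10⁻¹³ W
In dBm: 10 log₁₀(3.08×10⁻¹³ / 10⁻³) = −95.1 dBm

−95.1 dBm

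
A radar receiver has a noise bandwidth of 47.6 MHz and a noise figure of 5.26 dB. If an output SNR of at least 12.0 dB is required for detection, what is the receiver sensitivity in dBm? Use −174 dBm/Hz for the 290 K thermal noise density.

−80.0 dBm

Sensitivity = −174 + 10 log₁₀(B) + NF + SNR_min
= −174 + 76.78 + 5.26 + 12.0
= −79.96 dBm → −80.0 dBm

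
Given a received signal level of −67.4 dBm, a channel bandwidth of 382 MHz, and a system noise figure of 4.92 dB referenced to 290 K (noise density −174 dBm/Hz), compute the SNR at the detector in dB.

Noise floor: N = −174 + 10 log₁₀(B) + NF
10 log₁₀(3.82×10⁸) = 85.82 dB
N = −174 + 85.82 + 4.92 = −83.26 dBm
SNR = P_sig − N = −67.4 − (−83.26) = 15.86 dB → 15.9 dB

15.9 dB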